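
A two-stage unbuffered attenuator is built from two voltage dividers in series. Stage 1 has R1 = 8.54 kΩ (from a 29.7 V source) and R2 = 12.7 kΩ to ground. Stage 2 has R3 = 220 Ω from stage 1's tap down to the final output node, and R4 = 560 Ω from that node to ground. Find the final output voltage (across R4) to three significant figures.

Stage 2 presents R3+R4 = 780.0 Ω as a load on stage 1's tap.
Stage 1's lower leg becomes R2‖(R3+R4) = 734.9 Ω, so V_mid = 29.7 × 734.9/9275 = 2.353 V.
Stage 2 is itself unloaded: V_out = V_mid × R4/(R3+R4) = 2.353 × 560/780.0 = 1.69 V.

V_out ≈ 1.69 V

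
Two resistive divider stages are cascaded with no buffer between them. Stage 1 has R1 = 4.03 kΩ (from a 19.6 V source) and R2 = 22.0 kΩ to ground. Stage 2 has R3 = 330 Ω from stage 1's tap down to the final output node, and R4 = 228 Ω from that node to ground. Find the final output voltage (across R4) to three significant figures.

V_out ≈ 0.953 V

Stage 2 presents R3+R4 = 558.0 Ω as a load on stage 1's tap.
Stage 1's lower leg becomes R2‖(R3+R4) = 544.2 Ω, so V_mid = 19.6 × 544.2/4574 = 2.332 V.
Stage 2 is itself unloaded: V_out = V_mid × R4/(R3+R4) = 2.332 × 228/558.0 = 0.953 V.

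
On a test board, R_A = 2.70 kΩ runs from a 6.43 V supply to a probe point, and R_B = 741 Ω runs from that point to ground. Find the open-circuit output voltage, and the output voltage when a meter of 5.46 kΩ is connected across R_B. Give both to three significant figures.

Unloaded: 1.38 V; loaded: 1.25 V

Open-circuit: V = 6.43 × 741/(2700 + 741) = 1.38 V.
With the load, R_B becomes R_B‖R_L = 652.5 Ω, so V = 6.43 × 652.5/3352 = 1.25 V.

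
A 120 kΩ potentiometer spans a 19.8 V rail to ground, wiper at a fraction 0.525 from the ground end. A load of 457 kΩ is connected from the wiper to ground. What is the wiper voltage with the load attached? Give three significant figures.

The wiper splits the pot into (1−α)R = 57.00 kΩ above and αR = 63.00 kΩ below.
Lower section ‖ load = 55.37 kΩ.
V_wiper = 19.8 × 55.37/(57.00 + 55.37) = 9.76 V.

V ≈ 9.76 V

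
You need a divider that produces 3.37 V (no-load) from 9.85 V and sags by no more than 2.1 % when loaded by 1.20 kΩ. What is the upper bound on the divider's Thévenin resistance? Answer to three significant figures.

Loading drop = R_th/(R_th + R_L) ≤ 0.0210, so R_th ≤ R_L · ε/(1−ε) = 1.20 kΩ × 0.0210/0.9790 = 25.7 Ω.

R_th ≤ 25.7 Ω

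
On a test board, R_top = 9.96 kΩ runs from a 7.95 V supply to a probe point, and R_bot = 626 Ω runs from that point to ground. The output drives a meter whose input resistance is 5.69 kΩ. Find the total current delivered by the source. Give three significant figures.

I ≈ 0.755 mA

R_bot‖R_L = 564.0 Ω, so the source sees R_top + R_bot‖R_L = 10520 Ω.
I = 7.95 V / 10520 Ω = 0.755 mA.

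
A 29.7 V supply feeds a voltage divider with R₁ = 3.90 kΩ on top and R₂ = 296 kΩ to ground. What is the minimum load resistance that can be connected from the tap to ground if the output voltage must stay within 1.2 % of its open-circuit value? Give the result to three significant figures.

Output resistance R_th = R₁‖R₂ = (3.90 × 296)/299.9 = 3.849 kΩ.
The fractional drop is R_th/(R_th + R_L); requiring this ≤ 0.0120 gives R_L ≥ R_th(1/0.0120 − 1) = 3.849 × 82.33 = 317 kΩ.

R_L(min) ≈ 317 kΩ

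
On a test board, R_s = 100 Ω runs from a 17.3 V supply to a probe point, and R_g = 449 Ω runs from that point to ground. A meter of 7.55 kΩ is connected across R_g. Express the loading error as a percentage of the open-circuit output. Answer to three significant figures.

The divider's output (Thévenin) resistance is R_s‖R_g = 81.79 Ω.
Fractional drop under load = R_th/(R_th + R_L) = 81.79 / (81.79 + 7550) = 0.01072.
So the output falls by 1.07 %.

1.07 %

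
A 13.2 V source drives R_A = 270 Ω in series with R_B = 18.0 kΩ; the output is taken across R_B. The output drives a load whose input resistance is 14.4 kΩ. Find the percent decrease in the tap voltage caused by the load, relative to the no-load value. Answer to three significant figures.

1.81 %

The divider's output (Thévenin) resistance is R_A‖R_B = 266.0 Ω.
Fractional drop under load = R_th/(R_th + R_L) = 266.0 / (266.0 + 14400) = 0.01814.
So the output falls by 1.81 %.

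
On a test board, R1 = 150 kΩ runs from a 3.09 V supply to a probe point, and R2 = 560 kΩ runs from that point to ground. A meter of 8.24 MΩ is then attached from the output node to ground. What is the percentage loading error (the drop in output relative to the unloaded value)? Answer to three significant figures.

1.42 %

The divider's output (Thévenin) resistance is R1‖R2 = 118.3 kΩ.
Fractional drop under load = R_th/(R_th + R_L) = 118.3 / (118.3 + 8240) = 0.01415.
So the output falls by 1.42 %.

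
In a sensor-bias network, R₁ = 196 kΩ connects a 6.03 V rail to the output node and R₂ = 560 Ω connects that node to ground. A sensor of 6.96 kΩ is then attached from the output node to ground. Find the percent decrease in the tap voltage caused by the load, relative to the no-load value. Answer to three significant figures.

The divider's output (Thévenin) resistance is R₁‖R₂ = 558.4 Ω.
Fractional drop under load = R_th/(R_th + R_L) = 558.4 / (558.4 + 6960) = 0.07427.
So the output falls by 7.43 %.

7.43 %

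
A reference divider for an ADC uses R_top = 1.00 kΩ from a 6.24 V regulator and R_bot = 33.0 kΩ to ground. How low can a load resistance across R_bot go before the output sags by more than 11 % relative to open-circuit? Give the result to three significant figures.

R_L(min) ≈ 7.85 kΩ

Output resistance R_th = R_top‖R_bot = (1000 × 33000)/34000 = 970.6 Ω.
The fractional drop is R_th/(R_th + R_L); requiring this ≤ 0.110 gives R_L ≥ R_th(1/0.110 − 1) = 970.6 × 8.091 = 7.85 kΩ.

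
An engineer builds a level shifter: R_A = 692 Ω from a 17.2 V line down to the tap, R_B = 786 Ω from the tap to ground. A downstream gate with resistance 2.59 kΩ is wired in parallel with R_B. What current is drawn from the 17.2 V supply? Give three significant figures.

R_B‖R_L = 603.0 Ω, so the source sees R_A + R_B‖R_L = 1295 Ω.
I = 17.2 V / 1295 Ω = 13.3 mA.

I ≈ 13.3 mA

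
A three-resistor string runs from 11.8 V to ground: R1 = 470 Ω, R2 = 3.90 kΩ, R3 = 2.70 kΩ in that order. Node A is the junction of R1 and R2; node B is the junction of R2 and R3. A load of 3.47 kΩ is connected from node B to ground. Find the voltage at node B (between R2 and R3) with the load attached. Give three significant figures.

V ≈ 3.04 V

At node B, R3 is in parallel with the load: R3‖R_L = 1518 Ω.
Below node A the resistance is R2 + (R3‖R_L) = 5418 Ω, so V_A = 11.8 × 5418/5888 = 10.86 V.
Then V_B = V_A × (R3‖R_L)/(R2 + R3‖R_L) = 10.86 × 1518/5418 = 3.04 V.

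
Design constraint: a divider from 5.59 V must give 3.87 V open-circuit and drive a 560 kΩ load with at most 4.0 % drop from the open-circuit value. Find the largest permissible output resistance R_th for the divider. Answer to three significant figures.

R_th ≤ 23.3 kΩ

Loading drop = R_th/(R_th + R_L) ≤ 0.0400, so R_th ≤ R_L · ε/(1−ε) = 560 kΩ × 0.0400/0.9600 = 23.3 kΩ.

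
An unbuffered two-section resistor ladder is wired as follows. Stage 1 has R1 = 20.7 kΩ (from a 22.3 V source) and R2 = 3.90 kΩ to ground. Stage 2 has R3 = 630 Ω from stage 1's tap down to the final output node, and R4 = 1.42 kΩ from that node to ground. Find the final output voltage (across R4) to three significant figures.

Stage 2 presents R3+R4 = 2050 Ω as a load on stage 1's tap.
Stage 1's lower leg becomes R2‖(R3+R4) = 1344 Ω, so V_mid = 22.3 × 1344/22040 = 1.359 V.
Stage 2 is itself unloaded: V_out = V_mid × R4/(R3+R4) = 1.359 × 1420/2050 = 0.942 V.

V_out ≈ 0.942 V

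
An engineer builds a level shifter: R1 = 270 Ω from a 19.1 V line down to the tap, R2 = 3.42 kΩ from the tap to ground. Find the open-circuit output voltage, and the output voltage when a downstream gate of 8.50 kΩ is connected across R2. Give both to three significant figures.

Unloaded: 17.7 V; loaded: 17.2 V

Open-circuit: V = 19.1 × 3420/(270 + 3420) = 17.7 V.
With the load, R2 becomes R2‖R_L = 2439 Ω, so V = 19.1 × 2439/2709 = 17.2 V.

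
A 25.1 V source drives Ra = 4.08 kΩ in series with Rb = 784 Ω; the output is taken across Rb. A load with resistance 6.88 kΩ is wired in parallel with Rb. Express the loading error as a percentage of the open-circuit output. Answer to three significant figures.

8.72 %

The divider's output (Thévenin) resistance is Ra‖Rb = 657.6 Ω.
Fractional drop under load = R_th/(R_th + R_L) = 657.6 / (657.6 + 6880) = 0.08725.
So the output falls by 8.72 %.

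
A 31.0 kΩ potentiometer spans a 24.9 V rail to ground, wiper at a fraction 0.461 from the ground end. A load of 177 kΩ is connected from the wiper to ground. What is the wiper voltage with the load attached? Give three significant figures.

V ≈ 11.0 V

The wiper splits the pot into (1−α)R = 16.71 kΩ above and αR = 14.29 kΩ below.
Lower section ‖ load = 13.22 kΩ.
V_wiper = 24.9 × 13.22/(16.71 + 13.22) = 11.0 V.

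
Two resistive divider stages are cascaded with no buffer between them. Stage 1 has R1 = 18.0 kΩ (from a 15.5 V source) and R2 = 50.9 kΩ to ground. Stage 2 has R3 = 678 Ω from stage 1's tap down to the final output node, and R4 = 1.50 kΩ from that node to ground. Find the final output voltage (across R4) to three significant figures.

V_out ≈ 1.11 V

Stage 2 presents R3+R4 = 2178 Ω as a load on stage 1's tap.
Stage 1's lower leg becomes R2‖(R3+R4) = 2089 Ω, so V_mid = 15.5 × 2089/20090 = 1.612 V.
Stage 2 is itself unloaded: V_out = V_mid × R4/(R3+R4) = 1.612 × 1500/2178 = 1.11 V.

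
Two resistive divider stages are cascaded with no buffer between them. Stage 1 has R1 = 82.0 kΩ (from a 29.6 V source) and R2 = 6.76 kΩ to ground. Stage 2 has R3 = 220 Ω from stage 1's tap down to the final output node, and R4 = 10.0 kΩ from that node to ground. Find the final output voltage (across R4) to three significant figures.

Stage 2 presents R3+R4 = 10220 Ω as a load on stage 1's tap.
Stage 1's lower leg becomes R2‖(R3+R4) = 4069 Ω, so V_mid = 29.6 × 4069/86070 = 1.399 V.
Stage 2 is itself unloaded: V_out = V_mid × R4/(R3+R4) = 1.399 × 10000/10220 = 1.37 V.

V_out ≈ 1.37 V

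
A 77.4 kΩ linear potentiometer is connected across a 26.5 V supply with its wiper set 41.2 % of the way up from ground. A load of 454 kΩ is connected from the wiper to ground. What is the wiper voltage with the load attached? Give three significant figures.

V ≈ 10.5 V

The wiper splits the pot into (1−α)R = 45.51 kΩ above and αR = 31.89 kΩ below.
Lower section ‖ load = 29.80 kΩ.
V_wiper = 26.5 × 29.80/(45.51 + 29.80) = 10.5 V.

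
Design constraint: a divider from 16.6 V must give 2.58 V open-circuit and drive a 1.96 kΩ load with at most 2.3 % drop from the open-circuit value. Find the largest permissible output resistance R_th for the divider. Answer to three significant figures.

Loading drop = R_th/(R_th + R_L) ≤ 0.0230, so R_th ≤ R_L · ε/(1−ε) = 1.96 kΩ × 0.0230/0.9770 = 46.1 Ω.
(Any R1, R2 with R2/(R1+R2) = 0.155 and R1‖R2 ≤ 46.1 Ω will meet the spec.)

R_th ≤ 46.1 Ω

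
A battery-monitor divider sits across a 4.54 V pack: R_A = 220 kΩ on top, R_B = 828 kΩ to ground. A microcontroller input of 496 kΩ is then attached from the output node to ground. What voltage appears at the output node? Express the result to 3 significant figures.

The load sits in parallel with R_B: R_B‖R_L = (828 × 496) / (828 + 496) = 310.2 kΩ.
V_out = 4.54 × 310.2 / (220 + 310.2) = 4.54 × 310.2/530.2 = 2.66 V.
(Unloaded it would have been 3.59 V.)

V_out ≈ 2.66 V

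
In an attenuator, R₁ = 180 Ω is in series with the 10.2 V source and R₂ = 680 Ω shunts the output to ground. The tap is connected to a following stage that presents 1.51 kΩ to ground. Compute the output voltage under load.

V_out ≈ 7.37 V

The load sits in parallel with R₂: R₂‖R_L = (680 × 1510) / (680 + 1510) = 468.9 Ω.
V_out = 10.2 × 468.9 / (180 + 468.9) = 10.2 × 468.9/648.9 = 7.37 V.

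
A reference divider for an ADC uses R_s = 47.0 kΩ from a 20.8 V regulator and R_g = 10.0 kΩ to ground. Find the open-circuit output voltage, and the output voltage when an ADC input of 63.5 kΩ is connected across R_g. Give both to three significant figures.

Unloaded: 3.65 V; loaded: 3.23 V

Open-circuit: V = 20.8 × 10.0/(47.0 + 10.0) = 3.65 V.
With the load, R_g becomes R_g‖R_L = 8.639 kΩ, so V = 20.8 × 8.639/55.64 = 3.23 V.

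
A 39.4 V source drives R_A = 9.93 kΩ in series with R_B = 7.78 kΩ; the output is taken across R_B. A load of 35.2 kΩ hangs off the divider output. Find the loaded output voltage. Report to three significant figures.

The load sits in parallel with R_B: R_B‖R_L = (7.78 × 35.2) / (7.78 + 35.2) = 6.372 kΩ.
V_out = 39.4 × 6.372 / (9.93 + 6.372) = 39.4 × 6.372/16.30 = 15.4 V.
(Unloaded it would have been 17.3 V.)

V_out ≈ 15.4 V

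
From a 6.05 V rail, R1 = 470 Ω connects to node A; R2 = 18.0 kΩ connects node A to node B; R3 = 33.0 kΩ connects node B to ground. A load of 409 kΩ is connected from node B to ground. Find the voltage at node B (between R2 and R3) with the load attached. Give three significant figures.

V ≈ 3.77 V

At node B, R3 is in parallel with the load: R3‖R_L = 30540 Ω.
Below node A the resistance is R2 + (R3‖R_L) = 48540 Ω, so V_A = 6.05 × 48540/49010 = 5.992 V.
Then V_B = V_A × (R3‖R_L)/(R2 + R3‖R_L) = 5.992 × 30540/48540 = 3.77 V.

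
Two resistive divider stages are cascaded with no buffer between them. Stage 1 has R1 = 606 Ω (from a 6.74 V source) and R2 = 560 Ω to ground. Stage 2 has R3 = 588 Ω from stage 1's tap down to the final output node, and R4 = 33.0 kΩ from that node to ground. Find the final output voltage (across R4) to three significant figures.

V_out ≈ 3.15 V

Stage 2 presents R3+R4 = 33590 Ω as a load on stage 1's tap.
Stage 1's lower leg becomes R2‖(R3+R4) = 550.8 Ω, so V_mid = 6.74 × 550.8/1157 = 3.209 V.
Stage 2 is itself unloaded: V_out = V_mid × R4/(R3+R4) = 3.209 × 33000/33590 = 3.15 V.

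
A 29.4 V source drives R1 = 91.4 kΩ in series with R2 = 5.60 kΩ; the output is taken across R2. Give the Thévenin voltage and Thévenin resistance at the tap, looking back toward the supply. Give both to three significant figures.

V_th is the open-circuit tap voltage: 29.4 × 5.60/(91.4 + 5.60) = 1.70 V.
With the supply zeroed, R1 and R2 appear in parallel from the tap: R_th = R1‖R2 = (91.4 × 5.60)/97.00 = 5.28 kΩ.

V_th = 1.70 V, R_th = 5.28 kΩ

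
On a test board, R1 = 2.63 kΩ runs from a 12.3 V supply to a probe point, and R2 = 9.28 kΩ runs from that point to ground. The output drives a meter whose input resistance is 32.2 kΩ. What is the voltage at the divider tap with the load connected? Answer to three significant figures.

V_out ≈ 9.01 V

The load sits in parallel with R2: R2‖R_L = (9.28 × 32.2) / (9.28 + 32.2) = 7.204 kΩ.
V_out = 12.3 × 7.204 / (2.63 + 7.204) = 12.3 × 7.204/9.834 = 9.01 V.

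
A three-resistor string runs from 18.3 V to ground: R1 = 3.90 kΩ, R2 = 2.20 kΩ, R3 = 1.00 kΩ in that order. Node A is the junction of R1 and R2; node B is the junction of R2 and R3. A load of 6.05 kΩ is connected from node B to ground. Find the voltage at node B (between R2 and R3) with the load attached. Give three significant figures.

V ≈ 2.26 V

At node B, R3 is in parallel with the load: R3‖R_L = 0.8582 kΩ.
Below node A the resistance is R2 + (R3‖R_L) = 3.058 kΩ, so V_A = 18.3 × 3.058/6.958 = 8.043 V.
Then V_B = V_A × (R3‖R_L)/(R2 + R3‖R_L) = 8.043 × 0.8582/3.058 = 2.26 V.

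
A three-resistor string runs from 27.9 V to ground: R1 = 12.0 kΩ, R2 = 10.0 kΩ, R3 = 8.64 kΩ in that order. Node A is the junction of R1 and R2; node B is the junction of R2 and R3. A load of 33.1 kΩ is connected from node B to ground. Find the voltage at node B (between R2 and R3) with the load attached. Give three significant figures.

At node B, R3 is in parallel with the load: R3‖R_L = 6.852 kΩ.
Below node A the resistance is R2 + (R3‖R_L) = 16.85 kΩ, so V_A = 27.9 × 16.85/28.85 = 16.30 V.
Then V_B = V_A × (R3‖R_L)/(R2 + R3‖R_L) = 16.30 × 6.852/16.85 = 6.63 V.

V ≈ 6.63 V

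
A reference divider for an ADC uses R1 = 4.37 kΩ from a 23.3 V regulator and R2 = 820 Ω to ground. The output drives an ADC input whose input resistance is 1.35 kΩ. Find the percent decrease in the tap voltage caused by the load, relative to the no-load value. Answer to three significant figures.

The divider's output (Thévenin) resistance is R1‖R2 = 690.4 Ω.
Fractional drop under load = R_th/(R_th + R_L) = 690.4 / (690.4 + 1350) = 0.3384.
So the output falls by 33.8 %.

33.8 %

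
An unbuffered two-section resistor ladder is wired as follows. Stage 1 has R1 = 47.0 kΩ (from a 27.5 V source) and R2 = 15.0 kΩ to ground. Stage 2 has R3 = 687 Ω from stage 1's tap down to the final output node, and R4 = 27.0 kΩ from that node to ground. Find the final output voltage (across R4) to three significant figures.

V_out ≈ 4.60 V

Stage 2 presents R3+R4 = 27690 Ω as a load on stage 1's tap.
Stage 1's lower leg becomes R2‖(R3+R4) = 9729 Ω, so V_mid = 27.5 × 9729/56730 = 4.716 V.
Stage 2 is itself unloaded: V_out = V_mid × R4/(R3+R4) = 4.716 × 27000/27690 = 4.60 V.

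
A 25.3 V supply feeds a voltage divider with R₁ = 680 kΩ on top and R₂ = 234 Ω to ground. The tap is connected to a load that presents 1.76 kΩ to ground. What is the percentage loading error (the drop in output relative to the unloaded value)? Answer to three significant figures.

The divider's output (Thévenin) resistance is R₁‖R₂ = 233.9 Ω.
Fractional drop under load = R_th/(R_th + R_L) = 233.9 / (233.9 + 1760) = 0.1173.
So the output falls by 11.7 %.

11.7 %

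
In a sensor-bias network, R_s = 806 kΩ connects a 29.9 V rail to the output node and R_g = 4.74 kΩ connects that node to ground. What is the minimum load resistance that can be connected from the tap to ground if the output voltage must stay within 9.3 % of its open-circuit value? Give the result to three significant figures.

Output resistance R_th = R_s‖R_g = (806 × 4.74)/810.7 = 4.712 kΩ.
The fractional drop is R_th/(R_th + R_L); requiring this ≤ 0.0930 gives R_L ≥ R_th(1/0.0930 − 1) = 4.712 × 9.753 = 46.0 kΩ.

R_L(min) ≈ 46.0 kΩ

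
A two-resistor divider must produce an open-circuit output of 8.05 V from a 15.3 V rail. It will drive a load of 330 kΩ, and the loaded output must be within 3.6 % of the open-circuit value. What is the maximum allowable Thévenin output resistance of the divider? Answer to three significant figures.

Loading drop = R_th/(R_th + R_L) ≤ 0.0360, so R_th ≤ R_L · ε/(1−ε) = 330 kΩ × 0.0360/0.9640 = 12.3 kΩ.
(Any R1, R2 with R2/(R1+R2) = 0.526 and R1‖R2 ≤ 12.3 kΩ will meet the spec.)

R_th ≤ 12.3 kΩ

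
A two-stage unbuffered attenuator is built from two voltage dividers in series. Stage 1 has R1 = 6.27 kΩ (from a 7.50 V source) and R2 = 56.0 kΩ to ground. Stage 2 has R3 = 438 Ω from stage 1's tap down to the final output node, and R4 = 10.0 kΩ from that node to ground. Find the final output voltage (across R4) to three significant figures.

Stage 2 presents R3+R4 = 10440 Ω as a load on stage 1's tap.
Stage 1's lower leg becomes R2‖(R3+R4) = 8798 Ω, so V_mid = 7.50 × 8798/15070 = 4.379 V.
Stage 2 is itself unloaded: V_out = V_mid × R4/(R3+R4) = 4.379 × 10000/10440 = 4.20 V.

V_out ≈ 4.20 V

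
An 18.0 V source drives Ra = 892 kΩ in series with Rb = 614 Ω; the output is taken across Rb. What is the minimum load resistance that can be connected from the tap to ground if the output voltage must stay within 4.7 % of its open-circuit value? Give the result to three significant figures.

R_L(min) ≈ 12.4 kΩ

Output resistance R_th = Ra‖Rb = (892000 × 614)/892600 = 613.6 Ω.
The fractional drop is R_th/(R_th + R_L); requiring this ≤ 0.0470 gives R_L ≥ R_th(1/0.0470 − 1) = 613.6 × 20.28 = 12.4 kΩ.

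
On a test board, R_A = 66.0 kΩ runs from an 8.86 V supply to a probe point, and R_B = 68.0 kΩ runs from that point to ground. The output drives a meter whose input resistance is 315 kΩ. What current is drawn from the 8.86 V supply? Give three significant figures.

I ≈ 0.0727 mA

R_B‖R_L = 55.93 kΩ, so the source sees R_A + R_B‖R_L = 121.9 kΩ.
I = 8.86 V / 121.9 kΩ = 0.0727 mA.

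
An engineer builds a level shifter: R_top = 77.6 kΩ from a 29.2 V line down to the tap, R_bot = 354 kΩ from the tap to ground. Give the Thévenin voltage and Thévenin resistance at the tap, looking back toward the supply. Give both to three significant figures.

V_th is the open-circuit tap voltage: 29.2 × 354/(77.6 + 354) = 23.9 V.
With the supply zeroed, R_top and R_bot appear in parallel from the tap: R_th = R_top‖R_bot = (77.6 × 354)/431.6 = 63.6 kΩ.

V_th = 23.9 V, R_th = 63.6 kΩ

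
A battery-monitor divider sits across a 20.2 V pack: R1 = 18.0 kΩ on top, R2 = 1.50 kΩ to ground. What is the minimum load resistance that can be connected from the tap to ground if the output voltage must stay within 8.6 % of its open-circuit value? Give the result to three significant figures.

R_L(min) ≈ 14.7 kΩ

Output resistance R_th = R1‖R2 = (18.0 × 1.50)/19.50 = 1.385 kΩ.
The fractional drop is R_th/(R_th + R_L); requiring this ≤ 0.0860 gives R_L ≥ R_th(1/0.0860 − 1) = 1.385 × 10.63 = 14.7 kΩ.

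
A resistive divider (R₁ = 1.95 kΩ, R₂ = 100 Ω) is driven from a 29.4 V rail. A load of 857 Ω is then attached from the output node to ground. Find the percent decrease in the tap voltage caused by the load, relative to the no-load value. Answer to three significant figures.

9.99 %

The divider's output (Thévenin) resistance is R₁‖R₂ = 95.12 Ω.
Fractional drop under load = R_th/(R_th + R_L) = 95.12 / (95.12 + 857) = 0.09991.
So the output falls by 9.99 %.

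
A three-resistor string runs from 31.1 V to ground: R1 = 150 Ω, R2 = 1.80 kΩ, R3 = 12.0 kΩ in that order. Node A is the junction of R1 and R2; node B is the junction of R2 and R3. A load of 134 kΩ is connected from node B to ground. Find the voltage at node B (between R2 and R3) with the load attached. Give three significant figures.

At node B, R3 is in parallel with the load: R3‖R_L = 11010 Ω.
Below node A the resistance is R2 + (R3‖R_L) = 12810 Ω, so V_A = 31.1 × 12810/12960 = 30.74 V.
Then V_B = V_A × (R3‖R_L)/(R2 + R3‖R_L) = 30.74 × 11010/12810 = 26.4 V.

V ≈ 26.4 V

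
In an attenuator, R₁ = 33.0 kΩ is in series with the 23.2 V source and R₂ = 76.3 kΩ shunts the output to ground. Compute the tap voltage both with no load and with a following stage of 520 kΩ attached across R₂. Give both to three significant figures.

Open-circuit: V = 23.2 × 76.3/(33.0 + 76.3) = 16.2 V.
With the load, R₂ becomes R₂‖R_L = 66.54 kΩ, so V = 23.2 × 66.54/99.54 = 15.5 V.

Unloaded: 16.2 V; loaded: 15.5 V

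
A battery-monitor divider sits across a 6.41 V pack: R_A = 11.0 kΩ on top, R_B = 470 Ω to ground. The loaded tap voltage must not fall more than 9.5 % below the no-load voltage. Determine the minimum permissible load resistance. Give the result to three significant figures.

Output resistance R_th = R_A‖R_B = (11000 × 470)/11470 = 450.7 Ω.
The fractional drop is R_th/(R_th + R_L); requiring this ≤ 0.0950 gives R_L ≥ R_th(1/0.0950 − 1) = 450.7 × 9.526 = 4.29 kΩ.

R_L(min) ≈ 4.29 kΩ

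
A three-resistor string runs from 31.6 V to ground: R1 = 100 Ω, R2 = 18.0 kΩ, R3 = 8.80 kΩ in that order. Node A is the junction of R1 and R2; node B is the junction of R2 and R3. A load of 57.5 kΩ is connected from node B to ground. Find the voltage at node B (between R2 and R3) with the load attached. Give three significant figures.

V ≈ 9.37 V

At node B, R3 is in parallel with the load: R3‖R_L = 7632 Ω.
Below node A the resistance is R2 + (R3‖R_L) = 25630 Ω, so V_A = 31.6 × 25630/25730 = 31.48 V.
Then V_B = V_A × (R3‖R_L)/(R2 + R3‖R_L) = 31.48 × 7632/25630 = 9.37 V.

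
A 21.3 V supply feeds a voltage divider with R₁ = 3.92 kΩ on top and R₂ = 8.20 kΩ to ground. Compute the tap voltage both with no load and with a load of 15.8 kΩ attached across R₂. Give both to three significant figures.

Open-circuit: V = 21.3 × 8.20/(3.92 + 8.20) = 14.4 V.
With the load, R₂ becomes R₂‖R_L = 5.398 kΩ, so V = 21.3 × 5.398/9.318 = 12.3 V.

Unloaded: 14.4 V; loaded: 12.3 V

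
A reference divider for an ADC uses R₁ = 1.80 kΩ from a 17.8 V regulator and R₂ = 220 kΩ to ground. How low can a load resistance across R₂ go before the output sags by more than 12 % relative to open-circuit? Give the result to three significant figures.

R_L(min) ≈ 13.1 kΩ

Output resistance R_th = R₁‖R₂ = (1.80 × 220)/221.8 = 1.785 kΩ.
The fractional drop is R_th/(R_th + R_L); requiring this ≤ 0.120 gives R_L ≥ R_th(1/0.120 − 1) = 1.785 × 7.333 = 13.1 kΩ.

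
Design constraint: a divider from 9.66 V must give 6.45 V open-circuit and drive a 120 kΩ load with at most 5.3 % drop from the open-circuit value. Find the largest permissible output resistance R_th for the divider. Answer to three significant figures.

R_th ≤ 6.72 kΩ

Loading drop = R_th/(R_th + R_L) ≤ 0.0530, so R_th ≤ R_L · ε/(1−ε) = 120 kΩ × 0.0530/0.9470 = 6.72 kΩ.
(Any R1, R2 with R2/(R1+R2) = 0.668 and R1‖R2 ≤ 6.72 kΩ will meet the spec.)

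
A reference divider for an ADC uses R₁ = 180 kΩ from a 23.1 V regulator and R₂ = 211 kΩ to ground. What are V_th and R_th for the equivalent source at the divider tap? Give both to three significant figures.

V_th is the open-circuit tap voltage: 23.1 × 211/(180 + 211) = 12.5 V.
With the supply zeroed, R₁ and R₂ appear in parallel from the tap: R_th = R₁‖R₂ = (180 × 211)/391.0 = 97.1 kΩ.

V_th = 12.5 V, R_th = 97.1 kΩ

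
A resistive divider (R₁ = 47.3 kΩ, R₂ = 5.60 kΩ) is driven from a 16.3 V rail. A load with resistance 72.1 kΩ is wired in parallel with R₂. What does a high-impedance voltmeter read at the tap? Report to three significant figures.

The load sits in parallel with R₂: R₂‖R_L = (5.60 × 72.1) / (5.60 + 72.1) = 5.196 kΩ.
V_out = 16.3 × 5.196 / (47.3 + 5.196) = 16.3 × 5.196/52.50 = 1.61 V.

V_out ≈ 1.61 V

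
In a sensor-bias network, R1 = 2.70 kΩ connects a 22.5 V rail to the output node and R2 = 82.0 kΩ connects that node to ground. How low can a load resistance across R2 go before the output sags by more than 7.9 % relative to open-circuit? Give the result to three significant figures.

R_L(min) ≈ 30.5 kΩ

Output resistance R_th = R1‖R2 = (2.70 × 82.0)/84.70 = 2.614 kΩ.
The fractional drop is R_th/(R_th + R_L); requiring this ≤ 0.0790 gives R_L ≥ R_th(1/0.0790 − 1) = 2.614 × 11.66 = 30.5 kΩ.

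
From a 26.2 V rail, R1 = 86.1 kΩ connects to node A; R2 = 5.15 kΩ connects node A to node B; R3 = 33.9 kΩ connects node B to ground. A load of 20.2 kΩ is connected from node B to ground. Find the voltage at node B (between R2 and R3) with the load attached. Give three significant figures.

At node B, R3 is in parallel with the load: R3‖R_L = 12.66 kΩ.
Below node A the resistance is R2 + (R3‖R_L) = 17.81 kΩ, so V_A = 26.2 × 17.81/103.9 = 4.490 V.
Then V_B = V_A × (R3‖R_L)/(R2 + R3‖R_L) = 4.490 × 12.66/17.81 = 3.19 V.

V ≈ 3.19 V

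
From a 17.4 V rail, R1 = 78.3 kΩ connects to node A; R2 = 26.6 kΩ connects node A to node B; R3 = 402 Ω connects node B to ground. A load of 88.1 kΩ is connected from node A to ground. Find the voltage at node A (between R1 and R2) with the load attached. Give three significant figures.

V ≈ 3.63 V

Below node A the series string R2+R3 = 27000 Ω sits in parallel with the 88100 Ω load: 20670 Ω.
V_A = 17.4 × 20670/(78300 + 20670) = 3.63 V.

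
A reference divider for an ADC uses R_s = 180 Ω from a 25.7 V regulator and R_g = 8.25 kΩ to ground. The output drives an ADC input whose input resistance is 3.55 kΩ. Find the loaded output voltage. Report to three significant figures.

V_out ≈ 24.0 V

The load sits in parallel with R_g: R_g‖R_L = (8250 × 3550) / (8250 + 3550) = 2482 Ω.
V_out = 25.7 × 2482 / (180 + 2482) = 25.7 × 2482/2662 = 24.0 V.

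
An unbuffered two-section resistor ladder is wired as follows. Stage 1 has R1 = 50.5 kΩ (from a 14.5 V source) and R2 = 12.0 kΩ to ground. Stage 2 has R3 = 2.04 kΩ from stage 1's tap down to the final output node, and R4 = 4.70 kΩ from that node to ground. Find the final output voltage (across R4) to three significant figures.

V_out ≈ 0.796 V

Stage 2 presents R3+R4 = 6.740 kΩ as a load on stage 1's tap.
Stage 1's lower leg becomes R2‖(R3+R4) = 4.316 kΩ, so V_mid = 14.5 × 4.316/54.82 = 1.142 V.
Stage 2 is itself unloaded: V_out = V_mid × R4/(R3+R4) = 1.142 × 4.70/6.740 = 0.796 V.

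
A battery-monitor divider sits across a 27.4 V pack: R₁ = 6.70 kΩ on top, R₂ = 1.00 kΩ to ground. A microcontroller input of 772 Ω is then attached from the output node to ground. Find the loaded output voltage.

The load sits in parallel with R₂: R₂‖R_L = (1000 × 772) / (1000 + 772) = 435.7 Ω.
V_out = 27.4 × 435.7 / (6700 + 435.7) = 27.4 × 435.7/7136 = 1.67 V.

V_out ≈ 1.67 V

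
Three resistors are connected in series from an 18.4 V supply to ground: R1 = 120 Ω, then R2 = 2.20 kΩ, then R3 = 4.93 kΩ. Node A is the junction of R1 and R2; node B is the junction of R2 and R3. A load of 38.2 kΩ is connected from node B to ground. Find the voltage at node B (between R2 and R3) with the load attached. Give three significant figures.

At node B, R3 is in parallel with the load: R3‖R_L = 4366 Ω.
Below node A the resistance is R2 + (R3‖R_L) = 6566 Ω, so V_A = 18.4 × 6566/6686 = 18.07 V.
Then V_B = V_A × (R3‖R_L)/(R2 + R3‖R_L) = 18.07 × 4366/6566 = 12.0 V.

V ≈ 12.0 V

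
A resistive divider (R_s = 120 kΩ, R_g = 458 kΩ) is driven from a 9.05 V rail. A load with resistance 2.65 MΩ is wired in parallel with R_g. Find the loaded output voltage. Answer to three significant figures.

The load sits in parallel with R_g: R_g‖R_L = (458 × 2650) / (458 + 2650) = 390.5 kΩ.
V_out = 9.05 × 390.5 / (120 + 390.5) = 9.05 × 390.5/510.5 = 6.92 V.

V_out ≈ 6.92 V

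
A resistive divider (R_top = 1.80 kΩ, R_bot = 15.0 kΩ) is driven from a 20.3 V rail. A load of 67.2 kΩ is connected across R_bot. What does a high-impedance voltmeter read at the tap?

V_out ≈ 17.7 V

The load sits in parallel with R_bot: R_bot‖R_L = (15.0 × 67.2) / (15.0 + 67.2) = 12.26 kΩ.
V_out = 20.3 × 12.26 / (1.80 + 12.26) = 20.3 × 12.26/14.06 = 17.7 V.
(Unloaded it would have been 18.1 V.)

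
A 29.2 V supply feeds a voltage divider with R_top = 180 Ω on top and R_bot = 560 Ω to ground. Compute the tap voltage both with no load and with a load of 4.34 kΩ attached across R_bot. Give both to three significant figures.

Unloaded: 22.1 V; loaded: 21.4 V

Open-circuit: V = 29.2 × 560/(180 + 560) = 22.1 V.
With the load, R_bot becomes R_bot‖R_L = 496.0 Ω, so V = 29.2 × 496.0/676.0 = 21.4 V.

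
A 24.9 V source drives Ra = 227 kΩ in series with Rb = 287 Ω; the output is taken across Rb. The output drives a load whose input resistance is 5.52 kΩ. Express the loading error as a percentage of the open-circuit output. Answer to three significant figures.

The divider's output (Thévenin) resistance is Ra‖Rb = 286.6 Ω.
Fractional drop under load = R_th/(R_th + R_L) = 286.6 / (286.6 + 5520) = 0.04936.
So the output falls by 4.94 %.

4.94 %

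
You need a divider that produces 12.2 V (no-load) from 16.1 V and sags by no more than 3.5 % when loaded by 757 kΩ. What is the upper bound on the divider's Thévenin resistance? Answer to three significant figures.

Loading drop = R_th/(R_th + R_L) ≤ 0.0350, so R_th ≤ R_L · ε/(1−ε) = 757 kΩ × 0.0350/0.9650 = 27.5 kΩ.
(Any R1, R2 with R2/(R1+R2) = 0.758 and R1‖R2 ≤ 27.5 kΩ will meet the spec.)

R_th ≤ 27.5 kΩ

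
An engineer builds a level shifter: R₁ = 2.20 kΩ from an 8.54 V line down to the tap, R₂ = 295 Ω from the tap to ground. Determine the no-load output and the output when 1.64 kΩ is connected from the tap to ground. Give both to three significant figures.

Open-circuit: V = 8.54 × 295/(2200 + 295) = 1.01 V.
With the load, R₂ becomes R₂‖R_L = 250.0 Ω, so V = 8.54 × 250.0/2450 = 0.872 V.

Unloaded: 1.01 V; loaded: 0.872 V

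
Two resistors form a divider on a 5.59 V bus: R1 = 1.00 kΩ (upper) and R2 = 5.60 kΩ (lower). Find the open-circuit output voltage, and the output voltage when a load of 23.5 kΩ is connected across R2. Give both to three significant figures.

Open-circuit: V = 5.59 × 5.60/(1.00 + 5.60) = 4.74 V.
With the load, R2 becomes R2‖R_L = 4.522 kΩ, so V = 5.59 × 4.522/5.522 = 4.58 V.

Unloaded: 4.74 V; loaded: 4.58 V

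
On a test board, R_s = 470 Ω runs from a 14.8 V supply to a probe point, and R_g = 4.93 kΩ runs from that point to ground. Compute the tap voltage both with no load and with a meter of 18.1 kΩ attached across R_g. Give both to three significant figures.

Unloaded: 13.5 V; loaded: 13.2 V

Open-circuit: V = 14.8 × 4930/(470 + 4930) = 13.5 V.
With the load, R_g becomes R_g‖R_L = 3875 Ω, so V = 14.8 × 3875/4345 = 13.2 V.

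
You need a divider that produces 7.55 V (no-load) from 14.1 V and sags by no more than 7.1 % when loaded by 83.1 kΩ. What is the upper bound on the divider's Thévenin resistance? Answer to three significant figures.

Loading drop = R_th/(R_th + R_L) ≤ 0.0710, so R_th ≤ R_L · ε/(1−ε) = 83.1 kΩ × 0.0710/0.9290 = 6.35 kΩ.

R_th ≤ 6.35 kΩ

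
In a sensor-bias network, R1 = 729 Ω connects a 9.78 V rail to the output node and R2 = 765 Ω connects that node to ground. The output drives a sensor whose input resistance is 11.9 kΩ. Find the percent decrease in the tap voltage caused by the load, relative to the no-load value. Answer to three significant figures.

The divider's output (Thévenin) resistance is R1‖R2 = 373.3 Ω.
Fractional drop under load = R_th/(R_th + R_L) = 373.3 / (373.3 + 11900) = 0.03041.
So the output falls by 3.04 %.

3.04 %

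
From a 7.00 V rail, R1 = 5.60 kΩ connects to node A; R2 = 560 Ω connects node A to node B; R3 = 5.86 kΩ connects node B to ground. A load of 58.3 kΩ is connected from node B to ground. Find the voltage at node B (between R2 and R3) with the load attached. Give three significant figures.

At node B, R3 is in parallel with the load: R3‖R_L = 5325 Ω.
Below node A the resistance is R2 + (R3‖R_L) = 5885 Ω, so V_A = 7.00 × 5885/11480 = 3.587 V.
Then V_B = V_A × (R3‖R_L)/(R2 + R3‖R_L) = 3.587 × 5325/5885 = 3.25 V.

V ≈ 3.25 V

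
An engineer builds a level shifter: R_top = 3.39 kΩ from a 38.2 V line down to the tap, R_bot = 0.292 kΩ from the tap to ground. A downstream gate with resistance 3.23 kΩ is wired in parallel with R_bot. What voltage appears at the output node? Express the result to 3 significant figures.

The load sits in parallel with R_bot: R_bot‖R_L = (292 × 3230) / (292 + 3230) = 267.8 Ω.
V_out = 38.2 × 267.8 / (3390 + 267.8) = 38.2 × 267.8/3658 = 2.80 V.

V_out ≈ 2.80 V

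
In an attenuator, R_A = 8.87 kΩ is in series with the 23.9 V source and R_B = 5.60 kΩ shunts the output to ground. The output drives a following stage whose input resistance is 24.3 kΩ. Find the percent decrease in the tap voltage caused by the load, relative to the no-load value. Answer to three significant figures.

The divider's output (Thévenin) resistance is R_A‖R_B = 3.433 kΩ.
Fractional drop under load = R_th/(R_th + R_L) = 3.433 / (3.433 + 24.3) = 0.1238.
So the output falls by 12.4 %.

12.4 %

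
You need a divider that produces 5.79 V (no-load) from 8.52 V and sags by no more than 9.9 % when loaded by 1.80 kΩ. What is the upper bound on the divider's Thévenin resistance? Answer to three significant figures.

Loading drop = R_th/(R_th + R_L) ≤ 0.0990, so R_th ≤ R_L · ε/(1−ε) = 1.80 kΩ × 0.0990/0.9010 = 198 Ω.

R_th ≤ 198 Ω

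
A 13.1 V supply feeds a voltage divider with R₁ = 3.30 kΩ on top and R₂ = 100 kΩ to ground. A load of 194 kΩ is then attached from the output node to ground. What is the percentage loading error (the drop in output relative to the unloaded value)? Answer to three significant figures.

The divider's output (Thévenin) resistance is R₁‖R₂ = 3.195 kΩ.
Fractional drop under load = R_th/(R_th + R_L) = 3.195 / (3.195 + 194) = 0.01620.
So the output falls by 1.62 %.

1.62 %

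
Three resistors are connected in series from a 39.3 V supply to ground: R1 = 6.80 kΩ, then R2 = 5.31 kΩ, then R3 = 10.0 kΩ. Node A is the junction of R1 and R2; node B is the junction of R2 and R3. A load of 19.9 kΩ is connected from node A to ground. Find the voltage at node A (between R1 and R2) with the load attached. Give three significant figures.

Below node A the series string R2+R3 = 15.31 kΩ sits in parallel with the 19.9 kΩ load: 8.653 kΩ.
V_A = 39.3 × 8.653/(6.80 + 8.653) = 22.0 V.

V ≈ 22.0 V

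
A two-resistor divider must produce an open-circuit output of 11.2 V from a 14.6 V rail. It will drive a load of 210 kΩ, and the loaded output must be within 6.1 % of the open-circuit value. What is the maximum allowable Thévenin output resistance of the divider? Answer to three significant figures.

R_th ≤ 13.6 kΩ

Loading drop = R_th/(R_th + R_L) ≤ 0.0610, so R_th ≤ R_L · ε/(1−ε) = 210 kΩ × 0.0610/0.9390 = 13.6 kΩ.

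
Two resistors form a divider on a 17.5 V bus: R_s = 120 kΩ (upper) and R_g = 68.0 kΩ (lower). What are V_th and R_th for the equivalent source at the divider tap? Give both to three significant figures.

V_th is the open-circuit tap voltage: 17.5 × 68.0/(120 + 68.0) = 6.33 V.
With the supply zeroed, R_s and R_g appear in parallel from the tap: R_th = R_s‖R_g = (120 × 68.0)/188.0 = 43.4 kΩ.

V_th = 6.33 V, R_th = 43.4 kΩ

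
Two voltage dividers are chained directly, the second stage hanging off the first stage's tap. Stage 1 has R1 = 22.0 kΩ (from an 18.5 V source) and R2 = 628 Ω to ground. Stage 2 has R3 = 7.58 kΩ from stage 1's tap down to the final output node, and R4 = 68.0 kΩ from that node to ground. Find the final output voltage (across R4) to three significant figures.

Stage 2 presents R3+R4 = 75580 Ω as a load on stage 1's tap.
Stage 1's lower leg becomes R2‖(R3+R4) = 622.8 Ω, so V_mid = 18.5 × 622.8/22620 = 0.5093 V.
Stage 2 is itself unloaded: V_out = V_mid × R4/(R3+R4) = 0.5093 × 68000/75580 = 0.458 V.

V_out ≈ 0.458 V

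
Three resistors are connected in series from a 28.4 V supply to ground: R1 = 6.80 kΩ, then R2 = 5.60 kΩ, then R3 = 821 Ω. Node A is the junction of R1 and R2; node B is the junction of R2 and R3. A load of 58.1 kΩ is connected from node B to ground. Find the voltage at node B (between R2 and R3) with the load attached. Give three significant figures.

V ≈ 1.74 V

At node B, R3 is in parallel with the load: R3‖R_L = 809.6 Ω.
Below node A the resistance is R2 + (R3‖R_L) = 6410 Ω, so V_A = 28.4 × 6410/13210 = 13.78 V.
Then V_B = V_A × (R3‖R_L)/(R2 + R3‖R_L) = 13.78 × 809.6/6410 = 1.74 V.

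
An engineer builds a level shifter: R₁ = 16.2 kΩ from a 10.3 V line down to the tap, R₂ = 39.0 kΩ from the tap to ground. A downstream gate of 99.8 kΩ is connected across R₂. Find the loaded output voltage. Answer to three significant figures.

V_out ≈ 6.53 V

The load sits in parallel with R₂: R₂‖R_L = (39.0 × 99.8) / (39.0 + 99.8) = 28.04 kΩ.
V_out = 10.3 × 28.04 / (16.2 + 28.04) = 10.3 × 28.04/44.24 = 6.53 V.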